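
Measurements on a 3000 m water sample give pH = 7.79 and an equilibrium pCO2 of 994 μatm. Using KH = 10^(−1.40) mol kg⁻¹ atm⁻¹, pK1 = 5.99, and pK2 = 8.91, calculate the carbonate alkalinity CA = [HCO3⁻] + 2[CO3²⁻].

CA = 2.88 mmol/kg

[CO2*] = KH · pCO2 = 10^(−1.40) × 994×10^-6 = 3.957×10^-5 mol/kg
α₀ = 1/(1 + K1/[H⁺] + K1K2/[H⁺]²) = 1/(1 + 10^+1.80 + 10^+0.68) = 0.01452
DIC = [CO2*]/α₀ = 3.957×10^-5 / 0.01452 = 2.726 mmol/kg
CA = (α₁ + 2α₂)·DIC = (0.9160 + 2×0.06949) × 2.726 = 2.88 mmol/kg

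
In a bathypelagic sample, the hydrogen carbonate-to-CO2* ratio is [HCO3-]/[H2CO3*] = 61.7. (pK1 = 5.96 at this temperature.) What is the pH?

pH = 7.75

From K1 = [H⁺][HCO3-]/[H2CO3*]:  pH = pK1 + log₁₀([HCO3-]/[H2CO3*])
log₁₀(61.7) = +1.790
pH = 5.96 + (+1.790) = 7.75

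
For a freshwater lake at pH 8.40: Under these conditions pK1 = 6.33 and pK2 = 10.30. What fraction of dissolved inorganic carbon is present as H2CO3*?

α₀ = 1 / (1 + K1/[H⁺] + K1K2/[H⁺]²) = 1 / (1 + 10^+2.07 + 10^+0.17)
   = 1 / (1 + 117.49 + 1.4791) = 1/119.97 = 0.008335

α₀ = 0.00834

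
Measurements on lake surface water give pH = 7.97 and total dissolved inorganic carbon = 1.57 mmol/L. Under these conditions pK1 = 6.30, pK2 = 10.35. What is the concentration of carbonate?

[CO3²⁻] = 6.38 μmol/L

α₂ = 1 / (1 + [H⁺]/K2 + [H⁺]²/(K1K2)) = 1 / (1 + 10^+2.38 + 10^+0.71)
   = 1 / (1 + 239.88 + 5.1286) = 1/246.01 = 0.004065
[CO3²⁻] = α₂ × DIC = 0.004065 × 1.57 = 0.00638 mmol/L = 6.38 μmol/L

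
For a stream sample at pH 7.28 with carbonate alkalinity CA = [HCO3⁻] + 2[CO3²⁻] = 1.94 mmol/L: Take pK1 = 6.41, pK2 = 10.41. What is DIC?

CA = [HCO3⁻] + 2[CO3²⁻] = (α₁ + 2α₂)·DIC
At pH 7.28: [H⁺]/K1 = 10^-0.87 = 0.13490, K2/[H⁺] = 10^-3.13 = 0.00074131
α₁ = 1/(1 + 0.13490 + 0.00074131) = 1/1.1356 = 0.8806; α₂ = α₁·K2/[H⁺] = 0.0006528
α₁ + 2α₂ = 0.8819
DIC = CA / (α₁ + 2α₂) = 1.94 / 0.8819 = 2.20 mmol/L

DIC = 2.20 mmol/L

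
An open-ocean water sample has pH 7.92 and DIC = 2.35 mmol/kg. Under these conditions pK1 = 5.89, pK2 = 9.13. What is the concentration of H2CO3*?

α₀ = 1 / (1 + K1/[H⁺] + K1K2/[H⁺]²) = 1 / (1 + 10^+2.03 + 10^+0.82)
   = 1 / (1 + 107.15 + 6.6069) = 1/114.76 = 0.008714
[CO2*] = α₀ × DIC = 0.008714 × 2.35 = 0.0205 mmol/kg

[CO2*] = 0.0205 mmol/kg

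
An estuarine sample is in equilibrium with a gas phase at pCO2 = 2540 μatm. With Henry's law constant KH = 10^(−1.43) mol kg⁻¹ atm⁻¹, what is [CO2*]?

[CO2*] = 94.4 μmol/kg

KH = 10^(−1.43) = 3.715×10^-2 mol kg⁻¹ atm⁻¹
[CO2*] = KH · pCO2 = 3.715×10^-2 × 2540×10^-6 atm = 9.44×10^-5 mol/kg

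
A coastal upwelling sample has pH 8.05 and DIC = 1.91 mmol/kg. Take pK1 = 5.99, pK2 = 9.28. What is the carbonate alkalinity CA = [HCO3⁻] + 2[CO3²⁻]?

CA = 2.00 mmol/kg

CA = [HCO3⁻] + 2[CO3²⁻] = (α₁ + 2α₂)·DIC
At pH 8.05: [H⁺]/K1 = 10^-2.06 = 0.0087096, K2/[H⁺] = 10^-1.23 = 0.058884
α₁ = 1/(1 + 0.0087096 + 0.058884) = 1/1.0676 = 0.9367; α₂ = α₁·K2/[H⁺] = 0.05516
α₁ + 2α₂ = 1.0470
CA = 1.0470 × 1.91 = 2.00 mmol/kg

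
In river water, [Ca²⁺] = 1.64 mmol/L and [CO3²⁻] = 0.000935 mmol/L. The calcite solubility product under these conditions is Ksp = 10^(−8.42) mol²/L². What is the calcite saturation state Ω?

Ω = 0.403

Ksp = 10^(−8.42) = 3.802×10^-9
Ω = [Ca²⁺][CO3²⁻]/Ksp = (1.64×10^-3)(0.000935×10^-3) / 3.802×10^-9 = 0.403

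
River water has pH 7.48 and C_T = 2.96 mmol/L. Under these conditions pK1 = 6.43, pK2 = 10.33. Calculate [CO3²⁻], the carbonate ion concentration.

α₂ = 1 / (1 + [H⁺]/K2 + [H⁺]²/(K1K2)) = 1 / (1 + 10^+2.85 + 10^+1.80)
   = 1 / (1 + 707.95 + 63.096) = 1/772.04 = 0.001295
[CO3²⁻] = α₂ × DIC = 0.001295 × 2.96 = 0.00383 mmol/L = 3.83 μmol/L

[CO3²⁻] = 3.83 μmol/L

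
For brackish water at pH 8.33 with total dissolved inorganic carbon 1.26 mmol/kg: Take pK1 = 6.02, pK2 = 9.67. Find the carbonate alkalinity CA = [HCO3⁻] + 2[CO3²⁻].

CA = [HCO3⁻] + 2[CO3²⁻] = (α₁ + 2α₂)·DIC
At pH 8.33: [H⁺]/K1 = 10^-2.31 = 0.0048978, K2/[H⁺] = 10^-1.34 = 0.045709
α₁ = 1/(1 + 0.0048978 + 0.045709) = 1/1.0506 = 0.9518; α₂ = α₁·K2/[H⁺] = 0.04351
α₁ + 2α₂ = 1.0388
CA = 1.0388 × 1.26 = 1.31 mmol/kg

CA = 1.31 mmol/kg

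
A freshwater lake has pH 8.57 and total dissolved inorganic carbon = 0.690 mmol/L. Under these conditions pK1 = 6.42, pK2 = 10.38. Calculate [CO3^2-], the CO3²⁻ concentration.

α₂ = 1 / (1 + [H⁺]/K2 + [H⁺]²/(K1K2)) = 1 / (1 + 10^+1.81 + 10^-0.34)
   = 1 / (1 + 64.565 + 0.45709) = 1/66.023 = 0.01515
[CO3²⁻] = α₂ × DIC = 0.01515 × 0.690 = 0.0105 mmol/L = 10.5 μmol/L

[CO3²⁻] = 10.5 μmol/L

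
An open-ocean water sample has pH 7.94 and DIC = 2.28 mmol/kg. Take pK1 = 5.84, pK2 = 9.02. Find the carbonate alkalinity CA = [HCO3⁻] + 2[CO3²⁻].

CA = [HCO3⁻] + 2[CO3²⁻] = (α₁ + 2α₂)·DIC
At pH 7.94: [H⁺]/K1 = 10^-2.10 = 0.0079433, K2/[H⁺] = 10^-1.08 = 0.083176
α₁ = 1/(1 + 0.0079433 + 0.083176) = 1/1.0911 = 0.9165; α₂ = α₁·K2/[H⁺] = 0.07623
α₁ + 2α₂ = 1.0690
CA = 1.0690 × 2.28 = 2.44 mmol/kg

CA = 2.44 mmol/kg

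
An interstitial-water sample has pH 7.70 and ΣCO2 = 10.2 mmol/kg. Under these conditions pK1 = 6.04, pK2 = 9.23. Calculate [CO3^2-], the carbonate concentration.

[CO3²⁻] = 0.286 mmol/kg

α₂ = 1 / (1 + [H⁺]/K2 + [H⁺]²/(K1K2)) = 1 / (1 + 10^+1.53 + 10^-0.13)
   = 1 / (1 + 33.884 + 0.74131) = 1/35.626 = 0.02807
[CO3²⁻] = α₂ × DIC = 0.02807 × 10.2 = 0.286 mmol/kg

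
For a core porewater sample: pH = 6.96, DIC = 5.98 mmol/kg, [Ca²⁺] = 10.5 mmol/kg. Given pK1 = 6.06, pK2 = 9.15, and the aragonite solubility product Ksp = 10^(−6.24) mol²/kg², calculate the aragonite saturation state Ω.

α₂ = 1 / (1 + [H⁺]/K2 + [H⁺]²/(K1K2)) = 1 / (1 + 10^+2.19 + 10^+1.29)
   = 1 / (1 + 154.88 + 19.498) = 1/175.38 = 0.005702
[CO3²⁻] = α₂ × DIC = 0.005702 × 5.98 = 0.03410 mmol/kg
Ksp = 10^(−6.24) = 5.754×10^-7
Ω = [Ca²⁺][CO3²⁻]/Ksp = (10.5×10^-3)(3.410×10^-5) / 5.754×10^-7 = 0.622

Ω = 0.622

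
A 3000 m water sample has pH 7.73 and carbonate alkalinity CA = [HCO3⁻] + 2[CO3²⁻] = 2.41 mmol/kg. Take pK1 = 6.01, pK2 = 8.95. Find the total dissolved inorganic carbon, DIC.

CA = [HCO3⁻] + 2[CO3²⁻] = (α₁ + 2α₂)·DIC
At pH 7.73: [H⁺]/K1 = 10^-1.72 = 0.019055, K2/[H⁺] = 10^-1.22 = 0.060256
α₁ = 1/(1 + 0.019055 + 0.060256) = 1/1.0793 = 0.9265; α₂ = α₁·K2/[H⁺] = 0.05583
α₁ + 2α₂ = 1.0382
DIC = CA / (α₁ + 2α₂) = 2.41 / 1.0382 = 2.32 mmol/kg

DIC = 2.32 mmol/kg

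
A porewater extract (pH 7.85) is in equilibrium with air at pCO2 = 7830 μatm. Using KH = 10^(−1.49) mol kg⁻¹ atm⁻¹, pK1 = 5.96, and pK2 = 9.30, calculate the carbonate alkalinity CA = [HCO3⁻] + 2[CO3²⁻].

[CO2*] = KH · pCO2 = 10^(−1.49) × 7830×10^-6 = 2.534×10^-4 mol/kg
α₀ = 1/(1 + K1/[H⁺] + K1K2/[H⁺]²) = 1/(1 + 10^+1.89 + 10^+0.44) = 0.01229
DIC = [CO2*]/α₀ = 2.534×10^-4 / 0.01229 = 20.62 mmol/kg
CA = (α₁ + 2α₂)·DIC = (0.9539 + 2×0.03384) × 20.62 = 21.1 mmol/kg

CA = 21.1 mmol/kg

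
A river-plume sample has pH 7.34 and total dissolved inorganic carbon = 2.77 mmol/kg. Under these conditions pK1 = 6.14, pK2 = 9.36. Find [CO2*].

[CO2*] = 0.163 mmol/kg

α₀ = 1 / (1 + K1/[H⁺] + K1K2/[H⁺]²) = 1 / (1 + 10^+1.20 + 10^-0.82)
   = 1 / (1 + 15.849 + 0.15136) = 1/17.000 = 0.05882
[CO2*] = α₀ × DIC = 0.05882 × 2.77 = 0.163 mmol/kg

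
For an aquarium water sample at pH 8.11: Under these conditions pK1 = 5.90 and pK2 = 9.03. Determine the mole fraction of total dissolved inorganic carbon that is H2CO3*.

α₀ = 0.00547

α₀ = 1 / (1 + K1/[H⁺] + K1K2/[H⁺]²) = 1 / (1 + 10^+2.21 + 10^+1.29)
   = 1 / (1 + 162.18 + 19.498) = 1/182.68 = 0.005474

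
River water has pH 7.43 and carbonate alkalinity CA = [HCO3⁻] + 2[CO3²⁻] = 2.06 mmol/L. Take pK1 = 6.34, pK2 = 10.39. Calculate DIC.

CA = [HCO3⁻] + 2[CO3²⁻] = (α₁ + 2α₂)·DIC
At pH 7.43: [H⁺]/K1 = 10^-1.09 = 0.081283, K2/[H⁺] = 10^-2.96 = 0.0010965
α₁ = 1/(1 + 0.081283 + 0.0010965) = 1/1.0824 = 0.9239; α₂ = α₁·K2/[H⁺] = 0.001013
α₁ + 2α₂ = 0.9259
DIC = CA / (α₁ + 2α₂) = 2.06 / 0.9259 = 2.22 mmol/L

DIC = 2.22 mmol/L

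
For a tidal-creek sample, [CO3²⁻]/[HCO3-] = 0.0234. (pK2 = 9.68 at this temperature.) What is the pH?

From K2 = [H⁺][CO3²⁻]/[HCO3-]:  pH = pK2 + log₁₀([CO3²⁻]/[HCO3-])
log₁₀(0.0234) = -1.631
pH = 9.68 + (-1.631) = 8.05

pH = 8.05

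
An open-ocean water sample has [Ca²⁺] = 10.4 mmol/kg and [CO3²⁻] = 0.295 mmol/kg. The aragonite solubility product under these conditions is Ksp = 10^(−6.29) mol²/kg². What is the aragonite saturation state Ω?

Ksp = 10^(−6.29) = 5.129×10^-7
Ω = [Ca²⁺][CO3²⁻]/Ksp = (10.4×10^-3)(0.295×10^-3) / 5.129×10^-7 = 5.98

Ω = 5.98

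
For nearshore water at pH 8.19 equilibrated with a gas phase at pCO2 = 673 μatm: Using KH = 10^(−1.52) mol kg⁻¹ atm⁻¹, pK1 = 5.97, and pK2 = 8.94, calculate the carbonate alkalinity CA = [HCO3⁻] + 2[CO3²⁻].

CA = 4.57 mmol/kg

[CO2*] = KH · pCO2 = 10^(−1.52) × 673×10^-6 = 2.032×10^-5 mol/kg
α₀ = 1/(1 + K1/[H⁺] + K1K2/[H⁺]²) = 1/(1 + 10^+2.22 + 10^+1.47) = 0.005090
DIC = [CO2*]/α₀ = 2.032×10^-5 / 0.005090 = 3.993 mmol/kg
CA = (α₁ + 2α₂)·DIC = (0.8447 + 2×0.1502) × 3.993 = 4.57 mmol/kg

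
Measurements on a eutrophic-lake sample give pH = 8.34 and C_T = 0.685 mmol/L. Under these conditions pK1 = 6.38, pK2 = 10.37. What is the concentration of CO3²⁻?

[CO3²⁻] = 6.27 μmol/L

α₂ = 1 / (1 + [H⁺]/K2 + [H⁺]²/(K1K2)) = 1 / (1 + 10^+2.03 + 10^+0.07)
   = 1 / (1 + 107.15 + 1.1749) = 1/109.33 = 0.009147
[CO3²⁻] = α₂ × DIC = 0.009147 × 0.685 = 0.00627 mmol/L = 6.27 μmol/L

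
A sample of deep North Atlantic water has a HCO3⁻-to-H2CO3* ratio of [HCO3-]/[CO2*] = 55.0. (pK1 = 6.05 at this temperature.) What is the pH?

From K1 = [H⁺][HCO3-]/[CO2*]:  pH = pK1 + log₁₀([HCO3-]/[CO2*])
log₁₀(55.0) = +1.740
pH = 6.05 + (+1.740) = 7.79

pH = 7.79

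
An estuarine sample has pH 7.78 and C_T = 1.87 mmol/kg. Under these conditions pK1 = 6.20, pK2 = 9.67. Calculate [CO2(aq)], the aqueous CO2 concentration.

α₀ = 1 / (1 + K1/[H⁺] + K1K2/[H⁺]²) = 1 / (1 + 10^+1.58 + 10^-0.31)
   = 1 / (1 + 38.019 + 0.48978) = 1/39.509 = 0.02531
[CO2*] = α₀ × DIC = 0.02531 × 1.87 = 0.0473 mmol/kg

[CO2*] = 0.0473 mmol/kg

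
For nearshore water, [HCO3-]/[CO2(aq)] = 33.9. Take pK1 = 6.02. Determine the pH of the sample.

From K1 = [H⁺][HCO3-]/[CO2(aq)]:  pH = pK1 + log₁₀([HCO3-]/[CO2(aq)])
log₁₀(33.9) = +1.530
pH = 6.02 + (+1.530) = 7.55

pH = 7.55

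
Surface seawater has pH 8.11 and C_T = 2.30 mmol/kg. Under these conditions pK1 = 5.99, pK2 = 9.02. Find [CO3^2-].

[CO3²⁻] = 0.250 mmol/kg

α₂ = 1 / (1 + [H⁺]/K2 + [H⁺]²/(K1K2)) = 1 / (1 + 10^+0.91 + 10^-1.21)
   = 1 / (1 + 8.1283 + 0.061660) = 1/9.1900 = 0.1088
[CO3²⁻] = α₂ × DIC = 0.1088 × 2.30 = 0.250 mmol/kg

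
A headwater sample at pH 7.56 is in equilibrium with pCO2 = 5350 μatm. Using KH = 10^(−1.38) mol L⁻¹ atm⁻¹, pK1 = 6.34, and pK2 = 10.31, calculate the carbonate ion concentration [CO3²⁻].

[CO3²⁻] = 6.58 μmol/L

[CO2*] = KH · pCO2 = 10^(−1.38) × 5350×10^-6 = 2.230×10^-4 mol/L
α₀ = 1/(1 + K1/[H⁺] + K1K2/[H⁺]²) = 1/(1 + 10^+1.22 + 10^-1.53) = 0.05674
DIC = [CO2*]/α₀ = 2.230×10^-4 / 0.05674 = 3.931 mmol/L
[CO3²⁻] = α₂·DIC; α₂ = 0.001674, so [CO3²⁻] = 0.001674 × 3.931 = 0.00658 mmol/L = 6.58 μmol/L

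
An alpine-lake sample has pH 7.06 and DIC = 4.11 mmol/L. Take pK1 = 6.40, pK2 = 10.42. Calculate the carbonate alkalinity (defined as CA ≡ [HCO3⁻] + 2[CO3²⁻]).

CA = 3.37 mmol/L

CA = [HCO3⁻] + 2[CO3²⁻] = (α₁ + 2α₂)·DIC
At pH 7.06: [H⁺]/K1 = 10^-0.66 = 0.21878, K2/[H⁺] = 10^-3.36 = 0.00043652
α₁ = 1/(1 + 0.21878 + 0.00043652) = 1/1.2192 = 0.8202; α₂ = α₁·K2/[H⁺] = 0.0003580
α₁ + 2α₂ = 0.8209
CA = 0.8209 × 4.11 = 3.37 mmol/L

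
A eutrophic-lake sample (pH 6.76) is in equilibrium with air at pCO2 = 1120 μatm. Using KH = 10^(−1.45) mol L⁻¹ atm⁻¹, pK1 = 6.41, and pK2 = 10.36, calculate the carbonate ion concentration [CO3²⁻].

[CO3²⁻] = 0.0223 μmol/L

[CO2*] = KH · pCO2 = 10^(−1.45) × 1120×10^-6 = 3.974×10^-5 mol/L
α₀ = 1/(1 + K1/[H⁺] + K1K2/[H⁺]²) = 1/(1 + 10^+0.35 + 10^-3.25) = 0.3087
DIC = [CO2*]/α₀ = 3.974×10^-5 / 0.3087 = 0.1287 mmol/L
[CO3²⁻] = α₂·DIC; α₂ = 0.0001736, so [CO3²⁻] = 0.0001736 × 0.1287 = 2.23×10^-5 mmol/L = 0.0223 μmol/L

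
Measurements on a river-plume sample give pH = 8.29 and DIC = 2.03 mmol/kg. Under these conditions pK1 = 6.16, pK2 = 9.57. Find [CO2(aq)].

α₀ = 1 / (1 + K1/[H⁺] + K1K2/[H⁺]²) = 1 / (1 + 10^+2.13 + 10^+0.85)
   = 1 / (1 + 134.90 + 7.0795) = 1/142.98 = 0.006994
[CO2*] = α₀ × DIC = 0.006994 × 2.03 = 0.0142 mmol/kg = 14.2 μmol/kg

[CO2*] = 14.2 μmol/kg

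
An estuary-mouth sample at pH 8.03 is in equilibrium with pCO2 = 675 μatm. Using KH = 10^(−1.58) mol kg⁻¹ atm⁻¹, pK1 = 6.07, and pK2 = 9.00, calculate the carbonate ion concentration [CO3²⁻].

[CO2*] = KH · pCO2 = 10^(−1.58) × 675×10^-6 = 1.775×10^-5 mol/kg
α₀ = 1/(1 + K1/[H⁺] + K1K2/[H⁺]²) = 1/(1 + 10^+1.96 + 10^+0.99) = 0.009806
DIC = [CO2*]/α₀ = 1.775×10^-5 / 0.009806 = 1.810 mmol/kg
[CO3²⁻] = α₂·DIC; α₂ = 0.09583, so [CO3²⁻] = 0.09583 × 1.810 = 0.174 mmol/kg

[CO3²⁻] = 0.174 mmol/kg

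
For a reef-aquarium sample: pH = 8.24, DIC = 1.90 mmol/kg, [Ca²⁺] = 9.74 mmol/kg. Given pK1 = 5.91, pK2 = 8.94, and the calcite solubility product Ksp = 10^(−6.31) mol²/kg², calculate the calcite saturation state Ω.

Ω = 6.26

α₂ = 1 / (1 + [H⁺]/K2 + [H⁺]²/(K1K2)) = 1 / (1 + 10^+0.70 + 10^-1.63)
   = 1 / (1 + 5.0119 + 0.023442) = 1/6.0353 = 0.1657
[CO3²⁻] = α₂ × DIC = 0.1657 × 1.90 = 0.3148 mmol/kg
Ksp = 10^(−6.31) = 4.898×10^-7
Ω = [Ca²⁺][CO3²⁻]/Ksp = (9.74×10^-3)(3.148×10^-4) / 4.898×10^-7 = 6.26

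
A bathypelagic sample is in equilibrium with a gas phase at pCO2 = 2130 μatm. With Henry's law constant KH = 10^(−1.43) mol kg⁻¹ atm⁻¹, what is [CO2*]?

KH = 10^(−1.43) = 3.715×10^-2 mol kg⁻¹ atm⁻¹
[CO2*] = KH · pCO2 = 3.715×10^-2 × 2130×10^-6 atm = 7.91×10^-5 mol/kg

[CO2*] = 79.1 μmol/kg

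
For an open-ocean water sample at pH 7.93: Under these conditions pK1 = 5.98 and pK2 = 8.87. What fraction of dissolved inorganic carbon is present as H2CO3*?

α₀ = 1 / (1 + K1/[H⁺] + K1K2/[H⁺]²) = 1 / (1 + 10^+1.95 + 10^+1.01)
   = 1 / (1 + 89.125 + 10.233) = 1/100.36 = 0.009964

α₀ = 0.00996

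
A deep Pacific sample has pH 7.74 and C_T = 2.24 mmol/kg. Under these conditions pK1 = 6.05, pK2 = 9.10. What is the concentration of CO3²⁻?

[CO3²⁻] = 0.0919 mmol/kg

α₂ = 1 / (1 + [H⁺]/K2 + [H⁺]²/(K1K2)) = 1 / (1 + 10^+1.36 + 10^-0.33)
   = 1 / (1 + 22.909 + 0.46774) = 1/24.376 = 0.04102
[CO3²⁻] = α₂ × DIC = 0.04102 × 2.24 = 0.0919 mmol/kg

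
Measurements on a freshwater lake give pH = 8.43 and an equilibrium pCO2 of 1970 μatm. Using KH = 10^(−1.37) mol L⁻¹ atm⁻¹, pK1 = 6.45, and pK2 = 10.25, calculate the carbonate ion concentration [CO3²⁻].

[CO2*] = KH · pCO2 = 10^(−1.37) × 1970×10^-6 = 8.404×10^-5 mol/L
α₀ = 1/(1 + K1/[H⁺] + K1K2/[H⁺]²) = 1/(1 + 10^+1.98 + 10^+0.16) = 0.01021
DIC = [CO2*]/α₀ = 8.404×10^-5 / 0.01021 = 8.231 mmol/L
[CO3²⁻] = α₂·DIC; α₂ = 0.01476, so [CO3²⁻] = 0.01476 × 8.231 = 0.121 mmol/L

[CO3²⁻] = 0.121 mmol/L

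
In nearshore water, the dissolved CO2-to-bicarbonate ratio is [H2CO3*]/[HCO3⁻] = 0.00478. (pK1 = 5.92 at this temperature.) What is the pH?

pH = 8.24

From K1 = [H⁺][HCO3⁻]/[H2CO3*]:  pH = pK1 − log₁₀([H2CO3*]/[HCO3⁻])
log₁₀(0.00478) = -2.321
pH = 5.92 − (-2.321) = 8.24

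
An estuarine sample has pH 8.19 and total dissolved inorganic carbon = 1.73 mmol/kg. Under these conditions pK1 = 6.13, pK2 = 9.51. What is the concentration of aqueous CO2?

[CO2*] = 14.3 μmol/kg

α₀ = 1 / (1 + K1/[H⁺] + K1K2/[H⁺]²) = 1 / (1 + 10^+2.06 + 10^+0.74)
   = 1 / (1 + 114.82 + 5.4954) = 1/121.31 = 0.008243
[CO2*] = α₀ × DIC = 0.008243 × 1.73 = 0.0143 mmol/kg = 14.3 μmol/kg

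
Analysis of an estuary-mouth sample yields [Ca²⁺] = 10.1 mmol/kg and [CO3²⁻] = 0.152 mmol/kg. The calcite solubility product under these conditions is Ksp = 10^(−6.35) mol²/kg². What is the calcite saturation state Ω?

Ksp = 10^(−6.35) = 4.467×10^-7
Ω = [Ca²⁺][CO3²⁻]/Ksp = (10.1×10^-3)(0.152×10^-3) / 4.467×10^-7 = 3.44

Ω = 3.44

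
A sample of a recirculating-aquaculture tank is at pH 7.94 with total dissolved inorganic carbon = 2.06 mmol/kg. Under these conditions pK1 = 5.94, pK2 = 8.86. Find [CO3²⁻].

[CO3²⁻] = 0.219 mmol/kg

α₂ = 1 / (1 + [H⁺]/K2 + [H⁺]²/(K1K2)) = 1 / (1 + 10^+0.92 + 10^-1.08)
   = 1 / (1 + 8.3176 + 0.083176) = 1/9.4008 = 0.1064
[CO3²⁻] = α₂ × DIC = 0.1064 × 2.06 = 0.219 mmol/kg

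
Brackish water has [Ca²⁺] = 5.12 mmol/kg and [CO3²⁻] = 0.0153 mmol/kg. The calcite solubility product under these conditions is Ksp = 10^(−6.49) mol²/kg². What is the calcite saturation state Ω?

Ω = 0.242

Ksp = 10^(−6.49) = 3.236×10^-7
Ω = [Ca²⁺][CO3²⁻]/Ksp = (5.12×10^-3)(0.0153×10^-3) / 3.236×10^-7 = 0.242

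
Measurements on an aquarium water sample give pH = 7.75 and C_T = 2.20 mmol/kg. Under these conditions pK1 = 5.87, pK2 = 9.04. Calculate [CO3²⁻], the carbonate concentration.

α₂ = 1 / (1 + [H⁺]/K2 + [H⁺]²/(K1K2)) = 1 / (1 + 10^+1.29 + 10^-0.59)
   = 1 / (1 + 19.498 + 0.25704) = 1/20.755 = 0.04818
[CO3²⁻] = α₂ × DIC = 0.04818 × 2.20 = 0.106 mmol/kg

[CO3²⁻] = 0.106 mmol/kg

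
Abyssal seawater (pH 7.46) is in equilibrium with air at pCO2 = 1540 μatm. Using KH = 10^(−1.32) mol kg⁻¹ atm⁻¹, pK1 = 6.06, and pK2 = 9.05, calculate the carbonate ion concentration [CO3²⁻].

[CO3²⁻] = 0.0476 mmol/kg

[CO2*] = KH · pCO2 = 10^(−1.32) × 1540×10^-6 = 7.371×10^-5 mol/kg
α₀ = 1/(1 + K1/[H⁺] + K1K2/[H⁺]²) = 1/(1 + 10^+1.40 + 10^-0.19) = 0.03736
DIC = [CO2*]/α₀ = 7.371×10^-5 / 0.03736 = 1.973 mmol/kg
[CO3²⁻] = α₂·DIC; α₂ = 0.02412, so [CO3²⁻] = 0.02412 × 1.973 = 0.0476 mmol/kg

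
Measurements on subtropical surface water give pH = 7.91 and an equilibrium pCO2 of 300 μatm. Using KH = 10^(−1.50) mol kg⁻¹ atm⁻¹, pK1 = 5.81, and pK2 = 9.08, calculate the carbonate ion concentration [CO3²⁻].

[CO2*] = KH · pCO2 = 10^(−1.50) × 300×10^-6 = 9.487×10^-6 mol/kg
α₀ = 1/(1 + K1/[H⁺] + K1K2/[H⁺]²) = 1/(1 + 10^+2.10 + 10^+0.93) = 0.007385
DIC = [CO2*]/α₀ = 9.487×10^-6 / 0.007385 = 1.285 mmol/kg
[CO3²⁻] = α₂·DIC; α₂ = 0.06286, so [CO3²⁻] = 0.06286 × 1.285 = 0.0807 mmol/kg

[CO3²⁻] = 0.0807 mmol/kg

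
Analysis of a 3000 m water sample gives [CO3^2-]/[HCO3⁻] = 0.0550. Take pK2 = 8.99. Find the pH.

pH = 7.73

From K2 = [H⁺][CO3^2-]/[HCO3⁻]:  pH = pK2 + log₁₀([CO3^2-]/[HCO3⁻])
log₁₀(0.0550) = -1.260
pH = 8.99 + (-1.260) = 7.73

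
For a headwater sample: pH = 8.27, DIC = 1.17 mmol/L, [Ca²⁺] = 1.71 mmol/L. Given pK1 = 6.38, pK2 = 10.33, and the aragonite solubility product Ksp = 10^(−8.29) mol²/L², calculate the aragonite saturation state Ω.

α₂ = 1 / (1 + [H⁺]/K2 + [H⁺]²/(K1K2)) = 1 / (1 + 10^+2.06 + 10^+0.17)
   = 1 / (1 + 114.82 + 1.4791) = 1/117.29 = 0.008526
[CO3²⁻] = α₂ × DIC = 0.008526 × 1.17 = 0.009975 mmol/L = 9.975 μmol/L
Ksp = 10^(−8.29) = 5.129×10^-9
Ω = [Ca²⁺][CO3²⁻]/Ksp = (1.71×10^-3)(9.975×10^-6) / 5.129×10^-9 = 3.33

Ω = 3.33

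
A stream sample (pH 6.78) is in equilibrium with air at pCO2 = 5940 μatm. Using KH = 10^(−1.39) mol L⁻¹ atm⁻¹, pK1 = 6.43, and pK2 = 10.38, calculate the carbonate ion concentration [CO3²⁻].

[CO2*] = KH · pCO2 = 10^(−1.39) × 5940×10^-6 = 2.420×10^-4 mol/L
α₀ = 1/(1 + K1/[H⁺] + K1K2/[H⁺]²) = 1/(1 + 10^+0.35 + 10^-3.25) = 0.3087
DIC = [CO2*]/α₀ = 2.420×10^-4 / 0.3087 = 0.7839 mmol/L
[CO3²⁻] = α₂·DIC; α₂ = 0.0001736, so [CO3²⁻] = 0.0001736 × 0.7839 = 0.000136 mmol/L = 0.136 μmol/L

[CO3²⁻] = 0.136 μmol/L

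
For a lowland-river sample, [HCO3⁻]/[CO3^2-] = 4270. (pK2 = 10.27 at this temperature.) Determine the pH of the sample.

From K2 = [H⁺][CO3^2-]/[HCO3⁻]:  pH = pK2 − log₁₀([HCO3⁻]/[CO3^2-])
log₁₀(4270) = +3.630
pH = 10.27 − (+3.630) = 6.64

pH = 6.64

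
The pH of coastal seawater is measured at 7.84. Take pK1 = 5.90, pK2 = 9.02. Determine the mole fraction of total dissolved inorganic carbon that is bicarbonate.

α₁ = 1 / (1 + [H⁺]/K1 + K2/[H⁺]) = 1 / (1 + 10^-1.94 + 10^-1.18)
   = 1 / (1 + 0.011482 + 0.066069) = 1/1.0776 = 0.9280

α₁ = 0.928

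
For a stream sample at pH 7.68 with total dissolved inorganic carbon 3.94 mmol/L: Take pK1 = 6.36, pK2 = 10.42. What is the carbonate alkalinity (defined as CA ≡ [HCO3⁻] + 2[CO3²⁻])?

CA = [HCO3⁻] + 2[CO3²⁻] = (α₁ + 2α₂)·DIC
At pH 7.68: [H⁺]/K1 = 10^-1.32 = 0.047863, K2/[H⁺] = 10^-2.74 = 0.0018197
α₁ = 1/(1 + 0.047863 + 0.0018197) = 1/1.0497 = 0.9527; α₂ = α₁·K2/[H⁺] = 0.001734
α₁ + 2α₂ = 0.9561
CA = 0.9561 × 3.94 = 3.77 mmol/L

CA = 3.77 mmol/L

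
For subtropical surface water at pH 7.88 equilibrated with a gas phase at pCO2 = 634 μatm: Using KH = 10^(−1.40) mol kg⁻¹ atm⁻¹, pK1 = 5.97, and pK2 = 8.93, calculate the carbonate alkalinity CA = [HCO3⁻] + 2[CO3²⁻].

[CO2*] = KH · pCO2 = 10^(−1.40) × 634×10^-6 = 2.524×10^-5 mol/kg
α₀ = 1/(1 + K1/[H⁺] + K1K2/[H⁺]²) = 1/(1 + 10^+1.91 + 10^+0.86) = 0.01117
DIC = [CO2*]/α₀ = 2.524×10^-5 / 0.01117 = 2.260 mmol/kg
CA = (α₁ + 2α₂)·DIC = (0.9079 + 2×0.08092) × 2.260 = 2.42 mmol/kg

CA = 2.42 mmol/kg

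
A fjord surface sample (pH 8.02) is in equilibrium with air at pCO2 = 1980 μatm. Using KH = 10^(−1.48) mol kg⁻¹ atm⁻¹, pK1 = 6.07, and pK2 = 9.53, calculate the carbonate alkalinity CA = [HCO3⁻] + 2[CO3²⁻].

CA = 6.20 mmol/kg

[CO2*] = KH · pCO2 = 10^(−1.48) × 1980×10^-6 = 6.556×10^-5 mol/kg
α₀ = 1/(1 + K1/[H⁺] + K1K2/[H⁺]²) = 1/(1 + 10^+1.95 + 10^+0.44) = 0.01077
DIC = [CO2*]/α₀ = 6.556×10^-5 / 0.01077 = 6.090 mmol/kg
CA = (α₁ + 2α₂)·DIC = (0.9596 + 2×0.02965) × 6.090 = 6.20 mmol/kg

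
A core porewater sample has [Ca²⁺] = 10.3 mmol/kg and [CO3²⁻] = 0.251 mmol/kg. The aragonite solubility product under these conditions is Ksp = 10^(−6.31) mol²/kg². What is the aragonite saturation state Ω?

Ksp = 10^(−6.31) = 4.898×10^-7
Ω = [Ca²⁺][CO3²⁻]/Ksp = (10.3×10^-3)(0.251×10^-3) / 4.898×10^-7 = 5.28

Ω = 5.28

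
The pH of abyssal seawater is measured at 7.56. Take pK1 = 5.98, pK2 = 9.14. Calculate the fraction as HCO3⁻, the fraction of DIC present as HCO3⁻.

α₁ = 1 / (1 + [H⁺]/K1 + K2/[H⁺]) = 1 / (1 + 10^-1.58 + 10^-1.58)
   = 1 / (1 + 0.026303 + 0.026303) = 1/1.0526 = 0.9500

α₁ = 0.950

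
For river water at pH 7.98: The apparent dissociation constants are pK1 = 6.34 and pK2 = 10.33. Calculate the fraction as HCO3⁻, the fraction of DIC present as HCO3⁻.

α₁ = 0.973

α₁ = 1 / (1 + [H⁺]/K1 + K2/[H⁺]) = 1 / (1 + 10^-1.64 + 10^-2.35)
   = 1 / (1 + 0.022909 + 0.0044668) = 1/1.0274 = 0.9734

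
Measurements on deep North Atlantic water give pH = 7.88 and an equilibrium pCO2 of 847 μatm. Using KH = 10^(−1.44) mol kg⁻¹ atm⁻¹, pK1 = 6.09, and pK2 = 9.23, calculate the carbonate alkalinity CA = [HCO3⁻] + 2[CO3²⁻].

[CO2*] = KH · pCO2 = 10^(−1.44) × 847×10^-6 = 3.075×10^-5 mol/kg
α₀ = 1/(1 + K1/[H⁺] + K1K2/[H⁺]²) = 1/(1 + 10^+1.79 + 10^+0.44) = 0.01529
DIC = [CO2*]/α₀ = 3.075×10^-5 / 0.01529 = 2.012 mmol/kg
CA = (α₁ + 2α₂)·DIC = (0.9426 + 2×0.04210) × 2.012 = 2.07 mmol/kg

CA = 2.07 mmol/kg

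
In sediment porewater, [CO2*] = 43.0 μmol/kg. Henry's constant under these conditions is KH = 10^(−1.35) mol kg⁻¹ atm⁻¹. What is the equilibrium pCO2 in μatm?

KH = 10^(−1.35) = 4.467×10^-2 mol kg⁻¹ atm⁻¹
pCO2 = [CO2*]/KH = 43.0×10^-6 / 4.467×10^-2 = 9.63×10^-4 atm = 963 μatm

pCO2 = 963 μatm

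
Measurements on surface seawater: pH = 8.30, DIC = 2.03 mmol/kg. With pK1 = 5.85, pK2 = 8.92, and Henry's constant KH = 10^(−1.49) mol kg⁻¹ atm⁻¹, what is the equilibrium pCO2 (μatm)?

α₀ = 1 / (1 + K1/[H⁺] + K1K2/[H⁺]²) = 1 / (1 + 10^+2.45 + 10^+1.83)
   = 1 / (1 + 281.84 + 67.608) = 1/350.45 = 0.002854
[CO2*] = α₀ × DIC = 0.002854 × 2.03 = 0.005793 mmol/kg = 5.793 μmol/kg
pCO2 = [CO2*]/KH = 5.793×10^-6 / 3.236×10^-2 = 179 μatm

pCO2 = 179 μatm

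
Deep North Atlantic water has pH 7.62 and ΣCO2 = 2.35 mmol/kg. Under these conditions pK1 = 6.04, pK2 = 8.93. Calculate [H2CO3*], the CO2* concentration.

[CO2*] = 0.0575 mmol/kg

α₀ = 1 / (1 + K1/[H⁺] + K1K2/[H⁺]²) = 1 / (1 + 10^+1.58 + 10^+0.27)
   = 1 / (1 + 38.019 + 1.8621) = 1/40.881 = 0.02446
[CO2*] = α₀ × DIC = 0.02446 × 2.35 = 0.0575 mmol/kg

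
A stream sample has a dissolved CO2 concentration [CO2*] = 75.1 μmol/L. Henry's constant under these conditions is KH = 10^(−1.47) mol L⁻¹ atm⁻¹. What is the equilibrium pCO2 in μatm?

pCO2 = 2220 μatm

KH = 10^(−1.47) = 3.388×10^-2 mol L⁻¹ atm⁻¹
pCO2 = [CO2*]/KH = 75.1×10^-6 / 3.388×10^-2 = 2.22×10^-3 atm = 2220 μatm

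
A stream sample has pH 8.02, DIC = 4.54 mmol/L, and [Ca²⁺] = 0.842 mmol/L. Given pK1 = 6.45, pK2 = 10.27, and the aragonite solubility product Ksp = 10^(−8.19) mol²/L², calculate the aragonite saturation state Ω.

Ω = 3.22

α₂ = 1 / (1 + [H⁺]/K2 + [H⁺]²/(K1K2)) = 1 / (1 + 10^+2.25 + 10^+0.68)
   = 1 / (1 + 177.83 + 4.7863) = 1/183.61 = 0.005446
[CO3²⁻] = α₂ × DIC = 0.005446 × 4.54 = 0.02473 mmol/L
Ksp = 10^(−8.19) = 6.457×10^-9
Ω = [Ca²⁺][CO3²⁻]/Ksp = (0.842×10^-3)(2.473×10^-5) / 6.457×10^-9 = 3.22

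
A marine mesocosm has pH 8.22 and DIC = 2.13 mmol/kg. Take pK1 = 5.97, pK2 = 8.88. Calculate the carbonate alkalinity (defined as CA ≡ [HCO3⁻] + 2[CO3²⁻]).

CA = 2.50 mmol/kg

CA = [HCO3⁻] + 2[CO3²⁻] = (α₁ + 2α₂)·DIC
At pH 8.22: [H⁺]/K1 = 10^-2.25 = 0.0056234, K2/[H⁺] = 10^-0.66 = 0.21878
α₁ = 1/(1 + 0.0056234 + 0.21878) = 1/1.2244 = 0.8167; α₂ = α₁·K2/[H⁺] = 0.1787
α₁ + 2α₂ = 1.1741
CA = 1.1741 × 2.13 = 2.50 mmol/kg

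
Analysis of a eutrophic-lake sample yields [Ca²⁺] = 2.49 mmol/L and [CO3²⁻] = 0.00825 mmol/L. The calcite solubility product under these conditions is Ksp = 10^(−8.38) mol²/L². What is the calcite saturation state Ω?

Ω = 4.93

Ksp = 10^(−8.38) = 4.169×10^-9
Ω = [Ca²⁺][CO3²⁻]/Ksp = (2.49×10^-3)(0.00825×10^-3) / 4.169×10^-9 = 4.93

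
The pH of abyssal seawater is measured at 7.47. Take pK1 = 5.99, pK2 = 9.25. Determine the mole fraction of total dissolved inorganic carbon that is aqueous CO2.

α₀ = 1 / (1 + K1/[H⁺] + K1K2/[H⁺]²) = 1 / (1 + 10^+1.48 + 10^-0.30)
   = 1 / (1 + 30.200 + 0.50119) = 1/31.701 = 0.03155

α₀ = 0.0315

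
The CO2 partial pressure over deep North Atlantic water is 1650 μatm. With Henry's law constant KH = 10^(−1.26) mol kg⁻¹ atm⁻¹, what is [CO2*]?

[CO2*] = 90.7 μmol/kg

KH = 10^(−1.26) = 5.495×10^-2 mol kg⁻¹ atm⁻¹
[CO2*] = KH · pCO2 = 5.495×10^-2 × 1650×10^-6 atm = 9.07×10^-5 mol/kg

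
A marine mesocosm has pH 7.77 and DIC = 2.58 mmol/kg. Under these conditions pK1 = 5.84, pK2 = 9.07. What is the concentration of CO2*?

α₀ = 1 / (1 + K1/[H⁺] + K1K2/[H⁺]²) = 1 / (1 + 10^+1.93 + 10^+0.63)
   = 1 / (1 + 85.114 + 4.2658) = 1/90.380 = 0.01106
[CO2*] = α₀ × DIC = 0.01106 × 2.58 = 0.0285 mmol/kg

[CO2*] = 0.0285 mmol/kg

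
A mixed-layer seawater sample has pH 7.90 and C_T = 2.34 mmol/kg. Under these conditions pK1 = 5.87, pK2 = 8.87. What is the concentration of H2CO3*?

[CO2*] = 19.6 μmol/kg

α₀ = 1 / (1 + K1/[H⁺] + K1K2/[H⁺]²) = 1 / (1 + 10^+2.03 + 10^+1.06)
   = 1 / (1 + 107.15 + 11.482) = 1/119.63 = 0.008359
[CO2*] = α₀ × DIC = 0.008359 × 2.34 = 0.0196 mmol/kg = 19.6 μmol/kg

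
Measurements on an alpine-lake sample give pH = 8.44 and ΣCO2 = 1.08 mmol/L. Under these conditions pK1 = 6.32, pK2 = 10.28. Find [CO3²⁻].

α₂ = 1 / (1 + [H⁺]/K2 + [H⁺]²/(K1K2)) = 1 / (1 + 10^+1.84 + 10^-0.28)
   = 1 / (1 + 69.183 + 0.52481) = 1/70.708 = 0.01414
[CO3²⁻] = α₂ × DIC = 0.01414 × 1.08 = 0.0153 mmol/L = 15.3 μmol/L

[CO3²⁻] = 15.3 μmol/L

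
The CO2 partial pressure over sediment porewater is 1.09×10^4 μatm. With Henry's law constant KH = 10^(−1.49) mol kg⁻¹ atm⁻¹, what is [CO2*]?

[CO2*] = 353 μmol/kg

KH = 10^(−1.49) = 3.236×10^-2 mol kg⁻¹ atm⁻¹
[CO2*] = KH · pCO2 = 3.236×10^-2 × 1.09×10^4×10^-6 atm = 3.53×10^-4 mol/kg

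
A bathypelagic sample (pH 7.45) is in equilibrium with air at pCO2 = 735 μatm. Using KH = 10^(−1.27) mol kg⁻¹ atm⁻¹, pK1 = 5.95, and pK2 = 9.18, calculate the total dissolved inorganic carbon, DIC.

[CO2*] = KH · pCO2 = 10^(−1.27) × 735×10^-6 = 3.947×10^-5 mol/kg
α₀ = 1/(1 + K1/[H⁺] + K1K2/[H⁺]²) = 1/(1 + 10^+1.50 + 10^-0.23) = 0.03011
DIC = [CO2*]/α₀ = 3.947×10^-5 / 0.03011 = 1.31 mmol/kg

DIC = 1.31 mmol/kg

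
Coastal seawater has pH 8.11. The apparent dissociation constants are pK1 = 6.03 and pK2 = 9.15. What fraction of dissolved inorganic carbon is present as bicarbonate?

α₁ = 0.909

α₁ = 1 / (1 + [H⁺]/K1 + K2/[H⁺]) = 1 / (1 + 10^-2.08 + 10^-1.04)
   = 1 / (1 + 0.0083176 + 0.091201) = 1/1.0995 = 0.9095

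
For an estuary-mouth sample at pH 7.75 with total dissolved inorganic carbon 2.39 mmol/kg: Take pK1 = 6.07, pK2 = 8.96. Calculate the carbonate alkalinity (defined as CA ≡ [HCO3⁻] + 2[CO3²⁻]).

CA = 2.48 mmol/kg

CA = [HCO3⁻] + 2[CO3²⁻] = (α₁ + 2α₂)·DIC
At pH 7.75: [H⁺]/K1 = 10^-1.68 = 0.020893, K2/[H⁺] = 10^-1.21 = 0.061660
α₁ = 1/(1 + 0.020893 + 0.061660) = 1/1.0826 = 0.9237; α₂ = α₁·K2/[H⁺] = 0.05696
α₁ + 2α₂ = 1.0377
CA = 1.0377 × 2.39 = 2.48 mmol/kg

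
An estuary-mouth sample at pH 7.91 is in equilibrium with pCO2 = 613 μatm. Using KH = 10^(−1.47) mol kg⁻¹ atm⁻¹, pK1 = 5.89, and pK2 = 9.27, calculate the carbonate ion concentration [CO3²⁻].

[CO2*] = KH · pCO2 = 10^(−1.47) × 613×10^-6 = 2.077×10^-5 mol/kg
α₀ = 1/(1 + K1/[H⁺] + K1K2/[H⁺]²) = 1/(1 + 10^+2.02 + 10^+0.66) = 0.009068
DIC = [CO2*]/α₀ = 2.077×10^-5 / 0.009068 = 2.291 mmol/kg
[CO3²⁻] = α₂·DIC; α₂ = 0.04145, so [CO3²⁻] = 0.04145 × 2.291 = 0.0949 mmol/kg

[CO3²⁻] = 0.0949 mmol/kg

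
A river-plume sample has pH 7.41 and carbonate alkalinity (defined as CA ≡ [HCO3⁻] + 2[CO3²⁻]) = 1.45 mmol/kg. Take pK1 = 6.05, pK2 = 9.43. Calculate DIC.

DIC = 1.50 mmol/kg

CA = [HCO3⁻] + 2[CO3²⁻] = (α₁ + 2α₂)·DIC
At pH 7.41: [H⁺]/K1 = 10^-1.36 = 0.043652, K2/[H⁺] = 10^-2.02 = 0.0095499
α₁ = 1/(1 + 0.043652 + 0.0095499) = 1/1.0532 = 0.9495; α₂ = α₁·K2/[H⁺] = 0.009068
α₁ + 2α₂ = 0.9676
DIC = CA / (α₁ + 2α₂) = 1.45 / 0.9676 = 1.50 mmol/kg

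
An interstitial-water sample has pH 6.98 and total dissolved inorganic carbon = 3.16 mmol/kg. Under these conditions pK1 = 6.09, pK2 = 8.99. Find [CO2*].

α₀ = 1 / (1 + K1/[H⁺] + K1K2/[H⁺]²) = 1 / (1 + 10^+0.89 + 10^-1.12)
   = 1 / (1 + 7.7625 + 0.075858) = 1/8.8383 = 0.1131
[CO2*] = α₀ × DIC = 0.1131 × 3.16 = 0.358 mmol/kg

[CO2*] = 0.358 mmol/kg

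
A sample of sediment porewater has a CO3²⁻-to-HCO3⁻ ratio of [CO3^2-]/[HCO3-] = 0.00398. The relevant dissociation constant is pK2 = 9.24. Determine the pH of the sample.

From K2 = [H⁺][CO3^2-]/[HCO3-]:  pH = pK2 + log₁₀([CO3^2-]/[HCO3-])
log₁₀(0.00398) = -2.400
pH = 9.24 + (-2.400) = 6.84

pH = 6.84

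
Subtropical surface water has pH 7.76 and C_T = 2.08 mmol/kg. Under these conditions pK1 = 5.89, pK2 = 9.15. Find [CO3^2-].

α₂ = 1 / (1 + [H⁺]/K2 + [H⁺]²/(K1K2)) = 1 / (1 + 10^+1.39 + 10^-0.48)
   = 1 / (1 + 24.547 + 0.33113) = 1/25.878 = 0.03864
[CO3²⁻] = α₂ × DIC = 0.03864 × 2.08 = 0.0804 mmol/kg

[CO3²⁻] = 0.0804 mmol/kg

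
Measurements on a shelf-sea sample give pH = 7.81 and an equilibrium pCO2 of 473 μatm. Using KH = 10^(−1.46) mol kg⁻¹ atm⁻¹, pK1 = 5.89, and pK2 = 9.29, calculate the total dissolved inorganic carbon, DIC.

DIC = 1.43 mmol/kg

[CO2*] = KH · pCO2 = 10^(−1.46) × 473×10^-6 = 1.640×10^-5 mol/kg
α₀ = 1/(1 + K1/[H⁺] + K1K2/[H⁺]²) = 1/(1 + 10^+1.92 + 10^+0.44) = 0.01150
DIC = [CO2*]/α₀ = 1.640×10^-5 / 0.01150 = 1.43 mmol/kg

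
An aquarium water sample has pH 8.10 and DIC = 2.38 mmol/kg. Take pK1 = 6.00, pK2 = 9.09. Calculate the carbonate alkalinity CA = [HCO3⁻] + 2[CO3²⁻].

CA = [HCO3⁻] + 2[CO3²⁻] = (α₁ + 2α₂)·DIC
At pH 8.10: [H⁺]/K1 = 10^-2.10 = 0.0079433, K2/[H⁺] = 10^-0.99 = 0.10233
α₁ = 1/(1 + 0.0079433 + 0.10233) = 1/1.1103 = 0.9007; α₂ = α₁·K2/[H⁺] = 0.09217
α₁ + 2α₂ = 1.0850
CA = 1.0850 × 2.38 = 2.58 mmol/kg

CA = 2.58 mmol/kg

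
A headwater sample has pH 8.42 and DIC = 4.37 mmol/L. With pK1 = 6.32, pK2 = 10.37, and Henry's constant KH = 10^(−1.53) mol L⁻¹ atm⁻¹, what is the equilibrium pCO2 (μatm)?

α₀ = 1 / (1 + K1/[H⁺] + K1K2/[H⁺]²) = 1 / (1 + 10^+2.10 + 10^+0.15)
   = 1 / (1 + 125.89 + 1.4125) = 1/128.31 = 0.007794
[CO2*] = α₀ × DIC = 0.007794 × 4.37 = 0.03406 mmol/L
pCO2 = [CO2*]/KH = 3.406×10^-5 / 2.951×10^-2 = 1150 μatm

pCO2 = 1150 μatm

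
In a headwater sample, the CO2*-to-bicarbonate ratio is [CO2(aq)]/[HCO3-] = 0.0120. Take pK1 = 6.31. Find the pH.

From K1 = [H⁺][HCO3-]/[CO2(aq)]:  pH = pK1 − log₁₀([CO2(aq)]/[HCO3-])
log₁₀(0.0120) = -1.921
pH = 6.31 − (-1.921) = 8.23

pH = 8.23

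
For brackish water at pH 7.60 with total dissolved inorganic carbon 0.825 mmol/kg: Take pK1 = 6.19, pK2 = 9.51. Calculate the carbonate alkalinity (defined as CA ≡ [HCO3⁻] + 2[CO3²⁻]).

CA = 0.804 mmol/kg

CA = [HCO3⁻] + 2[CO3²⁻] = (α₁ + 2α₂)·DIC
At pH 7.60: [H⁺]/K1 = 10^-1.41 = 0.038905, K2/[H⁺] = 10^-1.91 = 0.012303
α₁ = 1/(1 + 0.038905 + 0.012303) = 1/1.0512 = 0.9513; α₂ = α₁·K2/[H⁺] = 0.01170
α₁ + 2α₂ = 0.9747
CA = 0.9747 × 0.825 = 0.804 mmol/kg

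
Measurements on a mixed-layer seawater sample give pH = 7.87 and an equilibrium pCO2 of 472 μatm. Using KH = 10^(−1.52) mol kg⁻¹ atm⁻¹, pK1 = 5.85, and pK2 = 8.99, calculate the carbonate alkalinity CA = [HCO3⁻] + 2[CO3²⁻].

[CO2*] = KH · pCO2 = 10^(−1.52) × 472×10^-6 = 1.425×10^-5 mol/kg
α₀ = 1/(1 + K1/[H⁺] + K1K2/[H⁺]²) = 1/(1 + 10^+2.02 + 10^+0.90) = 0.008798
DIC = [CO2*]/α₀ = 1.425×10^-5 / 0.008798 = 1.620 mmol/kg
CA = (α₁ + 2α₂)·DIC = (0.9213 + 2×0.06989) × 1.620 = 1.72 mmol/kg

CA = 1.72 mmol/kg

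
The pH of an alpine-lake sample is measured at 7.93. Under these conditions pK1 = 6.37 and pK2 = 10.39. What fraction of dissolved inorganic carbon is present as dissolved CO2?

α₀ = 1 / (1 + K1/[H⁺] + K1K2/[H⁺]²) = 1 / (1 + 10^+1.56 + 10^-0.90)
   = 1 / (1 + 36.308 + 0.12589) = 1/37.434 = 0.02671

α₀ = 0.0267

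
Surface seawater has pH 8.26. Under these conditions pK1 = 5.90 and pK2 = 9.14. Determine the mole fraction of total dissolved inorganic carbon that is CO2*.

α₀ = 1 / (1 + K1/[H⁺] + K1K2/[H⁺]²) = 1 / (1 + 10^+2.36 + 10^+1.48)
   = 1 / (1 + 229.09 + 30.200) = 1/260.29 = 0.003842

α₀ = 0.00384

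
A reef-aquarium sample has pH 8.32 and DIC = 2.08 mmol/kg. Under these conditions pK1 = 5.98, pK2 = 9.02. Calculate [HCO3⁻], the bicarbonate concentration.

[HCO3⁻] = 1.73 mmol/kg

α₁ = 1 / (1 + [H⁺]/K1 + K2/[H⁺]) = 1 / (1 + 10^-2.34 + 10^-0.70)
   = 1 / (1 + 0.0045709 + 0.19953) = 1/1.2041 = 0.8305
[HCO3⁻] = α₁ × DIC = 0.8305 × 2.08 = 1.73 mmol/kg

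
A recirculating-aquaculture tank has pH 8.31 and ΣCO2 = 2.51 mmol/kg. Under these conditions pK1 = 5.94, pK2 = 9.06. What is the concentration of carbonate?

[CO3²⁻] = 0.378 mmol/kg

α₂ = 1 / (1 + [H⁺]/K2 + [H⁺]²/(K1K2)) = 1 / (1 + 10^+0.75 + 10^-1.62)
   = 1 / (1 + 5.6234 + 0.023988) = 1/6.6474 = 0.1504
[CO3²⁻] = α₂ × DIC = 0.1504 × 2.51 = 0.378 mmol/kg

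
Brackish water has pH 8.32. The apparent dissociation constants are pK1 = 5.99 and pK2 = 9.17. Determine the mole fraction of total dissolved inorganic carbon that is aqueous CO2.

α₀ = 0.00408

α₀ = 1 / (1 + K1/[H⁺] + K1K2/[H⁺]²) = 1 / (1 + 10^+2.33 + 10^+1.48)
   = 1 / (1 + 213.80 + 30.200) = 1/245.00 = 0.004082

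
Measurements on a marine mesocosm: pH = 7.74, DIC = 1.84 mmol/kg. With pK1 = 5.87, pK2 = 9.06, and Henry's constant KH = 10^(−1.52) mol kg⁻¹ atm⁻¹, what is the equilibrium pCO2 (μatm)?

α₀ = 1 / (1 + K1/[H⁺] + K1K2/[H⁺]²) = 1 / (1 + 10^+1.87 + 10^+0.55)
   = 1 / (1 + 74.131 + 3.5481) = 1/78.679 = 0.01271
[CO2*] = α₀ × DIC = 0.01271 × 1.84 = 0.02339 mmol/kg
pCO2 = [CO2*]/KH = 2.339×10^-5 / 3.020×10^-2 = 774 μatm

pCO2 = 774 μatm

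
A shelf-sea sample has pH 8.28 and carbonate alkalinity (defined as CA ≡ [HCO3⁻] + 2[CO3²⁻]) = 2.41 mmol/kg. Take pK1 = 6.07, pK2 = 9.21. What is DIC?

DIC = 2.19 mmol/kg

CA = [HCO3⁻] + 2[CO3²⁻] = (α₁ + 2α₂)·DIC
At pH 8.28: [H⁺]/K1 = 10^-2.21 = 0.0061660, K2/[H⁺] = 10^-0.93 = 0.11749
α₁ = 1/(1 + 0.0061660 + 0.11749) = 1/1.1237 = 0.8900; α₂ = α₁·K2/[H⁺] = 0.1046
α₁ + 2α₂ = 1.0991
DIC = CA / (α₁ + 2α₂) = 2.41 / 1.0991 = 2.19 mmol/kg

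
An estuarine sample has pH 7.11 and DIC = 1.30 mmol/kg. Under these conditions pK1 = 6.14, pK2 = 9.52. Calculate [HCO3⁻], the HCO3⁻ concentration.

[HCO3⁻] = 1.17 mmol/kg

α₁ = 1 / (1 + [H⁺]/K1 + K2/[H⁺]) = 1 / (1 + 10^-0.97 + 10^-2.41)
   = 1 / (1 + 0.10715 + 0.0038905) = 1/1.1110 = 0.9001
[HCO3⁻] = α₁ × DIC = 0.9001 × 1.30 = 1.17 mmol/kg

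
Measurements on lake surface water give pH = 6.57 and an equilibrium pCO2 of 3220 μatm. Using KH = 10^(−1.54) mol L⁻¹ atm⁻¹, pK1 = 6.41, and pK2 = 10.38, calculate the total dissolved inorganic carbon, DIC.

DIC = 0.227 mmol/L

[CO2*] = KH · pCO2 = 10^(−1.54) × 3220×10^-6 = 9.287×10^-5 mol/L
α₀ = 1/(1 + K1/[H⁺] + K1K2/[H⁺]²) = 1/(1 + 10^+0.16 + 10^-3.65) = 0.4089
DIC = [CO2*]/α₀ = 9.287×10^-5 / 0.4089 = 0.227 mmol/L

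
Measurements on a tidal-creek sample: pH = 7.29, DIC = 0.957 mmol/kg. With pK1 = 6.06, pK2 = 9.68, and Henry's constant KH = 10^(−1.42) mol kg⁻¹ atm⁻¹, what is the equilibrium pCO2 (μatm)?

α₀ = 1 / (1 + K1/[H⁺] + K1K2/[H⁺]²) = 1 / (1 + 10^+1.23 + 10^-1.16)
   = 1 / (1 + 16.982 + 0.069183) = 1/18.052 = 0.05540
[CO2*] = α₀ × DIC = 0.05540 × 0.957 = 0.05301 mmol/kg
pCO2 = [CO2*]/KH = 5.301×10^-5 / 3.802×10^-2 = 1390 μatm

pCO2 = 1390 μatm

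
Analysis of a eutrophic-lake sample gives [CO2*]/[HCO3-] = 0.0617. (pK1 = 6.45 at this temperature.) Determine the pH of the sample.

pH = 7.66

From K1 = [H⁺][HCO3-]/[CO2*]:  pH = pK1 − log₁₀([CO2*]/[HCO3-])
log₁₀(0.0617) = -1.210
pH = 6.45 − (-1.210) = 7.66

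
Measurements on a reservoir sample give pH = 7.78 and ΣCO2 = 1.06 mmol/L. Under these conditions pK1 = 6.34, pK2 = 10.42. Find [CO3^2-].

[CO3²⁻] = 2.34 μmol/L

α₂ = 1 / (1 + [H⁺]/K2 + [H⁺]²/(K1K2)) = 1 / (1 + 10^+2.64 + 10^+1.20)
   = 1 / (1 + 436.52 + 15.849) = 1/453.36 = 0.002206
[CO3²⁻] = α₂ × DIC = 0.002206 × 1.06 = 0.00234 mmol/L = 2.34 μmol/L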